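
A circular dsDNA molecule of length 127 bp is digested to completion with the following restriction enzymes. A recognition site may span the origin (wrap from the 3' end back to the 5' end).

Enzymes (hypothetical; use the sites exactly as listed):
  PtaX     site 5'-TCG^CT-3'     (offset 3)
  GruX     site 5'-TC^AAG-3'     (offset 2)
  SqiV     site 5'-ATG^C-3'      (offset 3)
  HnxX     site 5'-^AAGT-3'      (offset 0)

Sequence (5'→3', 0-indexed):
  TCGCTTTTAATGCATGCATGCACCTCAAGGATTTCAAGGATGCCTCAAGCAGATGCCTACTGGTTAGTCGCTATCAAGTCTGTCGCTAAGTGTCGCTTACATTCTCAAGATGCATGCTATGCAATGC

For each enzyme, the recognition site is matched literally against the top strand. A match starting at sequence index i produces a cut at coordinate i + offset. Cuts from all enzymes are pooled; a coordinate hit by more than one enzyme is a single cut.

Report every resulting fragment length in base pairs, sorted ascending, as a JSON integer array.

Scan for sites:
  PtaX TCGCT/3: at [0, 67, 82, 92] ⇒ [3, 70, 85, 95]
  GruX TCAAG/2: at [24, 33, 44, 73, 104] ⇒ [26, 35, 46, 75, 106]
  SqiV ATGC/3: at [9, 13, 17, 39, 52, 109, 113, 118, 123] ⇒ [12, 16, 20, 42, 55, 112, 116, 121, 126]
  HnxX AAGT/0: at [75, 87] ⇒ [75, 87]

All cut coordinates (distinct, sorted): [3, 12, 16, 20, 26, 35, 42, 46, 55, 70, 75, 85, 87, 95, 106, 112, 116, 121, 126]

Fragments:
  3→12: 9 bp
  12→16: 4 bp
  16→20: 4 bp
  20→26: 6 bp
  26→35: 9 bp
  35→42: 7 bp
  42→46: 4 bp
  46→55: 9 bp
  55→70: 15 bp
  70→75: 5 bp
  75→85: 10 bp
  85→87: 2 bp
  87→95: 8 bp
  95→106: 11 bp
  106→112: 6 bp
  112→116: 4 bp
  116→121: 5 bp
  121→126: 5 bp
  126→3 (wrap): 127-126+3 = 4 bp

[2,4,4,4,4,4,5,5,5,6,6,7,8,9,9,9,10,11,15]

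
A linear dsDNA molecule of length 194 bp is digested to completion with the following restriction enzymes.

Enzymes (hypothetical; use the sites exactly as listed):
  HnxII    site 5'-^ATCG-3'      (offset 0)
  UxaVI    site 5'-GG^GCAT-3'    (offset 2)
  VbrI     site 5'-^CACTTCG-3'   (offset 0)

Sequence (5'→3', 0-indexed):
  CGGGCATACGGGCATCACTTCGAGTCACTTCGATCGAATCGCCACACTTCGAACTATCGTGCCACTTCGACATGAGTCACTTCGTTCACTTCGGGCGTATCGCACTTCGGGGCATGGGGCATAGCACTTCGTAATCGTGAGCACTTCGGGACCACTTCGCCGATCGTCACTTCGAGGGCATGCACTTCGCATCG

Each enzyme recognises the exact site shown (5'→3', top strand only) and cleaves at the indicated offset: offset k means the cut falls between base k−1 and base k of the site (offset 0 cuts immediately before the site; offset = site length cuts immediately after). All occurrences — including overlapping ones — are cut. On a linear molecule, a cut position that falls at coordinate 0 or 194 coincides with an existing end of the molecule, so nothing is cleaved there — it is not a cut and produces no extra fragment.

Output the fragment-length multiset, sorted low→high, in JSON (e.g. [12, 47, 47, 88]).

Site scan:
  HnxII ATCG/0: at [32, 37, 55, 98, 133, 162, 190] ⇒ [32, 37, 55, 98, 133, 162, 190]
  UxaVI GGGCAT/2: at [1, 9, 109, 116, 175] ⇒ [3, 11, 111, 118, 177]
  VbrI CACTTCG/0: at [15, 25, 44, 62, 77, 86, 102, 124, 141, 152, 167, 182] ⇒ [15, 25, 44, 62, 77, 86, 102, 124, 141, 152, 167, 182]

All cut coordinates (distinct, sorted): [3, 11, 15, 25, 32, 37, 44, 55, 62, 77, 86, 98, 102, 111, 118, 124, 133, 141, 152, 162, 167, 177, 182, 190]

Fragments:
  [0,3): 3 bp
  [3,11): 8 bp
  [11,15): 4 bp
  [15,25): 10 bp
  [25,32): 7 bp
  [32,37): 5 bp
  [37,44): 7 bp
  [44,55): 11 bp
  [55,62): 7 bp
  [62,77): 15 bp
  [77,86): 9 bp
  [86,98): 12 bp
  [98,102): 4 bp
  [102,111): 9 bp
  [111,118): 7 bp
  [118,124): 6 bp
  [124,133): 9 bp
  [133,141): 8 bp
  [141,152): 11 bp
  [152,162): 10 bp
  [162,167): 5 bp
  [167,177): 10 bp
  [177,182): 5 bp
  [182,190): 8 bp
  [190,194): 4 bp

[3,4,4,4,5,5,5,6,7,7,7,7,8,8,8,9,9,9,10,10,10,11,11,12,15]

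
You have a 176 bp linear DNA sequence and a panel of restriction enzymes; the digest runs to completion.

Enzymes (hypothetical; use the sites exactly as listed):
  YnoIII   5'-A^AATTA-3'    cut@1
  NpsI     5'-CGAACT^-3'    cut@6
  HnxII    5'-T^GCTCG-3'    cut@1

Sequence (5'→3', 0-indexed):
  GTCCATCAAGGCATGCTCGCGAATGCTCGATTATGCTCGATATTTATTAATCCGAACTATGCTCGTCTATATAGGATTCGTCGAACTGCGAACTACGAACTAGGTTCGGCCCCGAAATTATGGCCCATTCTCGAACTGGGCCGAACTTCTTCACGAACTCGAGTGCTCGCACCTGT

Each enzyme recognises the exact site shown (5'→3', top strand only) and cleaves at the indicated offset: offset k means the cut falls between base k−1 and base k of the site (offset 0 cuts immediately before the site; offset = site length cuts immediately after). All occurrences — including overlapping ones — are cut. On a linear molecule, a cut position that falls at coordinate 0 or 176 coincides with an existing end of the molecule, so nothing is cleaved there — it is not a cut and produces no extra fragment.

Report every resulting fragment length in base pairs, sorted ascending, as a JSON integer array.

Scan for sites:
  YnoIII (AAATTA, off=1): starts [114] → cuts [115]
  NpsI (CGAACT, off=6): starts [52, 81, 88, 95, 131, 141, 153] → cuts [58, 87, 94, 101, 137, 147, 159]
  HnxII (TGCTCG, off=1): starts [13, 23, 33, 59, 163] → cuts [14, 24, 34, 60, 164]

Pooled cuts: [14, 24, 34, 58, 60, 87, 94, 101, 115, 137, 147, 159, 164]

Fragment lengths:
  [0,14): 14 bp
  [14,24): 10 bp
  [24,34): 10 bp
  [34,58): 24 bp
  [58,60): 2 bp
  [60,87): 27 bp
  [87,94): 7 bp
  [94,101): 7 bp
  [101,115): 14 bp
  [115,137): 22 bp
  [137,147): 10 bp
  [147,159): 12 bp
  [159,164): 5 bp
  [164,176): 12 bp

[2,5,7,7,10,10,10,12,12,14,14,22,24,27]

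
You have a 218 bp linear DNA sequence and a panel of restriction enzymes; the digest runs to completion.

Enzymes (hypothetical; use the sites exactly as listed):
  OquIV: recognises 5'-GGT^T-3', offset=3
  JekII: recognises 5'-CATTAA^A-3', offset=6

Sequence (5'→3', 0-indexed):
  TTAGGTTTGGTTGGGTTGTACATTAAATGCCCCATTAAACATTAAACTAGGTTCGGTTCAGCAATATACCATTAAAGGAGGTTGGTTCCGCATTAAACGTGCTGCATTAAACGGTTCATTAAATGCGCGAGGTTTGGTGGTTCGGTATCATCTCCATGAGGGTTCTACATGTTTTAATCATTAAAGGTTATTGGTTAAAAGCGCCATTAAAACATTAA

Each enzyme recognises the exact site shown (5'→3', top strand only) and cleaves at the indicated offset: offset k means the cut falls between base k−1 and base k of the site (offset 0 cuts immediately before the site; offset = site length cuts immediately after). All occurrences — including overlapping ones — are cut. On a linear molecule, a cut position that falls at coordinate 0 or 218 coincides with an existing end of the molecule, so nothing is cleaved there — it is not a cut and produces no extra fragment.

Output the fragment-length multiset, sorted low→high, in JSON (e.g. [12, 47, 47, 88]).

[4,4,5,5,5,5,6,7,7,7,7,7,8,8,10,10,11,12,14,15,18,21,22]

Scan for sites:
  OquIV GGTT/3: at [3, 8, 13, 49, 54, 79, 83, 112, 130, 138, 160, 185, 192] ⇒ [6, 11, 16, 52, 57, 82, 86, 115, 133, 141, 163, 188, 195]
  JekII CATTAAA/6: at [20, 32, 39, 69, 90, 104, 116, 178, 204] ⇒ [26, 38, 45, 75, 96, 110, 122, 184, 210]

Pooled cuts: [6, 11, 16, 26, 38, 45, 52, 57, 75, 82, 86, 96, 110, 115, 122, 133, 141, 163, 184, 188, 195, 210]

Fragments:
  [0,6): 6 bp
  [6,11): 5 bp
  [11,16): 5 bp
  [16,26): 10 bp
  [26,38): 12 bp
  [38,45): 7 bp
  [45,52): 7 bp
  [52,57): 5 bp
  [57,75): 18 bp
  [75,82): 7 bp
  [82,86): 4 bp
  [86,96): 10 bp
  [96,110): 14 bp
  [110,115): 5 bp
  [115,122): 7 bp
  [122,133): 11 bp
  [133,141): 8 bp
  [141,163): 22 bp
  [163,184): 21 bp
  [184,188): 4 bp
  [188,195): 7 bp
  [195,210): 15 bp
  [210,218): 8 bp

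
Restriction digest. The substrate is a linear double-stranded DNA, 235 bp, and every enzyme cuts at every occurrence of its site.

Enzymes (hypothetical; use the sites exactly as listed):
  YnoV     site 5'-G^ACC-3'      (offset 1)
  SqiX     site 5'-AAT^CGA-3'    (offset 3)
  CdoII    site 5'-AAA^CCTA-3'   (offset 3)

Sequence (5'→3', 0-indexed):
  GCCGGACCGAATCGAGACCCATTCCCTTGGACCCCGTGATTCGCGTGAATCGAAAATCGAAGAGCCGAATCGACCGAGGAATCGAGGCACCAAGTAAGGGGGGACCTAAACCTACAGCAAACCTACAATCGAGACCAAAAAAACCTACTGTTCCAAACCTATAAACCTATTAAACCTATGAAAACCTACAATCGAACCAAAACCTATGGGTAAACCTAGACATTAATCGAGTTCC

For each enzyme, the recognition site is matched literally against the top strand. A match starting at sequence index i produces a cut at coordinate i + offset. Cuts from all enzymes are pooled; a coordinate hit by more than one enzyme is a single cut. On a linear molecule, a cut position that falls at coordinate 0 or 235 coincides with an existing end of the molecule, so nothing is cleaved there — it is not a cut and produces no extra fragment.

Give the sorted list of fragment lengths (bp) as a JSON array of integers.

[2,4,4,5,7,7,7,8,8,8,8,9,10,10,10,10,11,12,13,13,14,14,20,21]

Per-enzyme occurrences:
  YnoV (GACC, off=1): starts [4, 15, 29, 71, 102, 132] → cuts [5, 16, 30, 72, 103, 133]
  SqiX (AATCGA, off=3): starts [9, 47, 54, 67, 79, 126, 189, 224] → cuts [12, 50, 57, 70, 82, 129, 192, 227]
  CdoII (AAACCTA, off=3): starts [107, 118, 140, 154, 162, 171, 181, 199, 211] → cuts [110, 121, 143, 157, 165, 174, 184, 202, 214]

Pooled cuts: [5, 12, 16, 30, 50, 57, 70, 72, 82, 103, 110, 121, 129, 133, 143, 157, 165, 174, 184, 192, 202, 214, 227]

Fragments:
  [0,5): 5 bp
  [5,12): 7 bp
  [12,16): 4 bp
  [16,30): 14 bp
  [30,50): 20 bp
  [50,57): 7 bp
  [57,70): 13 bp
  [70,72): 2 bp
  [72,82): 10 bp
  [82,103): 21 bp
  [103,110): 7 bp
  [110,121): 11 bp
  [121,129): 8 bp
  [129,133): 4 bp
  [133,143): 10 bp
  [143,157): 14 bp
  [157,165): 8 bp
  [165,174): 9 bp
  [174,184): 10 bp
  [184,192): 8 bp
  [192,202): 10 bp
  [202,214): 12 bp
  [214,227): 13 bp
  [227,235): 8 bp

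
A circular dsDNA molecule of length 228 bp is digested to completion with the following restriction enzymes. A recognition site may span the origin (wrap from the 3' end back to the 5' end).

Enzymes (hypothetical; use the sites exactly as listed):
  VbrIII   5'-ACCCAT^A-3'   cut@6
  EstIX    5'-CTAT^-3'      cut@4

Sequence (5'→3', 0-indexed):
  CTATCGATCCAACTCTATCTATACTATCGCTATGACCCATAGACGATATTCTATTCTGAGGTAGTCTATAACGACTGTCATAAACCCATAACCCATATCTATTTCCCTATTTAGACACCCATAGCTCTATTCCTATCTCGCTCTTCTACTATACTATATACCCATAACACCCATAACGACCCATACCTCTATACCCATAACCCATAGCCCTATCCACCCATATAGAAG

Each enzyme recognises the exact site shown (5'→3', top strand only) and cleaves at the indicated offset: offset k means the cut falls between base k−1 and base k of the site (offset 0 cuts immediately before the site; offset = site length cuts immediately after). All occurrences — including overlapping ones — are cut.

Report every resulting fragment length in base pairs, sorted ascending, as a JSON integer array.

[4,5,5,6,6,6,6,7,7,7,8,8,8,8,8,8,9,10,11,12,14,14,15,16,20]

Site scan:
  VbrIII (ACCCATA, off=6): starts [34, 83, 90, 116, 159, 168, 178, 192, 199, 215] → cuts [40, 89, 96, 122, 165, 174, 184, 198, 205, 221]
  EstIX (CTAT, off=4): starts [0, 14, 18, 23, 29, 50, 65, 98, 106, 126, 132, 148, 153, 188, 209] → cuts [4, 18, 22, 27, 33, 54, 69, 102, 110, 130, 136, 152, 157, 192, 213]

All cut coordinates (distinct, sorted): [4, 18, 22, 27, 33, 40, 54, 69, 89, 96, 102, 110, 122, 130, 136, 152, 157, 165, 174, 184, 192, 198, 205, 213, 221]

Fragment lengths:
  4→18: 14 bp
  18→22: 4 bp
  22→27: 5 bp
  27→33: 6 bp
  33→40: 7 bp
  40→54: 14 bp
  54→69: 15 bp
  69→89: 20 bp
  89→96: 7 bp
  96→102: 6 bp
  102→110: 8 bp
  110→122: 12 bp
  122→130: 8 bp
  130→136: 6 bp
  136→152: 16 bp
  152→157: 5 bp
  157→165: 8 bp
  165→174: 9 bp
  174→184: 10 bp
  184→192: 8 bp
  192→198: 6 bp
  198→205: 7 bp
  205→213: 8 bp
  213→221: 8 bp
  221→4 (wrap): 228-221+4 = 11 bp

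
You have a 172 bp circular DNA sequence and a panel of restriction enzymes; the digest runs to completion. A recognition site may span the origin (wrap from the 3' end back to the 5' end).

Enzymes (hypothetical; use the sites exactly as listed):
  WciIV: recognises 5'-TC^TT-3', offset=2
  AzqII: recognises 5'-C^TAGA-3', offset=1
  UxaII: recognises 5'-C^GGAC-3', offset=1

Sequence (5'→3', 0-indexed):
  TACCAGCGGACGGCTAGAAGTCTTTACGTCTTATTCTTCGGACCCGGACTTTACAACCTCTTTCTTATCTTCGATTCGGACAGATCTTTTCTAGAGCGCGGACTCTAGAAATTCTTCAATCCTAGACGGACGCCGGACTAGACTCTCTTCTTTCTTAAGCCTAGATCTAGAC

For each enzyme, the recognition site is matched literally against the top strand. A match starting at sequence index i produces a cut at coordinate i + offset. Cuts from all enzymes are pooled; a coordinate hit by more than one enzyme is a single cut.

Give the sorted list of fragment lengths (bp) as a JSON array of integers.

Site scan:
  WciIV (TCTT, off=2): starts [20, 28, 34, 58, 62, 67, 84, 112, 145, 148, 152] → cuts [22, 30, 36, 60, 64, 69, 86, 114, 147, 150, 154]
  AzqII (CTAGA, off=1): starts [13, 90, 104, 121, 137, 160, 166] → cuts [14, 91, 105, 122, 138, 161, 167]
  UxaII (CGGAC, off=1): starts [6, 38, 44, 76, 98, 126, 133] → cuts [7, 39, 45, 77, 99, 127, 134]

All cut coordinates (distinct, sorted): [7, 14, 22, 30, 36, 39, 45, 60, 64, 69, 77, 86, 91, 99, 105, 114, 122, 127, 134, 138, 147, 150, 154, 161, 167]

Fragments:
  7→14: 7 bp
  14→22: 8 bp
  22→30: 8 bp
  30→36: 6 bp
  36→39: 3 bp
  39→45: 6 bp
  45→60: 15 bp
  60→64: 4 bp
  64→69: 5 bp
  69→77: 8 bp
  77→86: 9 bp
  86→91: 5 bp
  91→99: 8 bp
  99→105: 6 bp
  105→114: 9 bp
  114→122: 8 bp
  122→127: 5 bp
  127→134: 7 bp
  134→138: 4 bp
  138→147: 9 bp
  147→150: 3 bp
  150→154: 4 bp
  154→161: 7 bp
  161→167: 6 bp
  167→7 (wrap): 172-167+7 = 12 bp

[3,3,4,4,4,5,5,5,6,6,6,6,7,7,7,8,8,8,8,8,9,9,9,12,15]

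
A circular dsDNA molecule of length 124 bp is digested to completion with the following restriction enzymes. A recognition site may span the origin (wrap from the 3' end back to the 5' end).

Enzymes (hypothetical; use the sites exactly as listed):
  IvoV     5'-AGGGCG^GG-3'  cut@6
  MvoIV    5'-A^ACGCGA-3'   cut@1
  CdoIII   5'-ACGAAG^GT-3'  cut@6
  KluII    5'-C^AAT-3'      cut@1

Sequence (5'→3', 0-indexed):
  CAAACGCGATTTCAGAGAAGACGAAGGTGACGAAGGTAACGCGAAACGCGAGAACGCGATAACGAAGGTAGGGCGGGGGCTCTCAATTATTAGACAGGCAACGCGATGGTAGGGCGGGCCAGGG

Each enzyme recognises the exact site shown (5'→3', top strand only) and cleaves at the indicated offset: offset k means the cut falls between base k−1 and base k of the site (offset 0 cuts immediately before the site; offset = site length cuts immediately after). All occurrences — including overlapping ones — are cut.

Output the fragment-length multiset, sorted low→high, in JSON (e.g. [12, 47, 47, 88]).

Per-enzyme occurrences:
  IvoV (AGGGCGGG, off=6): starts [69, 110] → cuts [75, 116]
  MvoIV (AACGCGA, off=1): starts [2, 37, 44, 52, 99] → cuts [3, 38, 45, 53, 100]
  CdoIII (ACGAAGGT, off=6): starts [20, 29, 61] → cuts [26, 35, 67]
  KluII (CAAT, off=1): starts [83] → cuts [84]

All cut coordinates (distinct, sorted): [3, 26, 35, 38, 45, 53, 67, 75, 84, 100, 116]

Fragment lengths:
  3→26: 23 bp
  26→35: 9 bp
  35→38: 3 bp
  38→45: 7 bp
  45→53: 8 bp
  53→67: 14 bp
  67→75: 8 bp
  75→84: 9 bp
  84→100: 16 bp
  100→116: 16 bp
  116→3 (wrap): 124-116+3 = 11 bp

[3,7,8,8,9,9,11,14,16,16,23]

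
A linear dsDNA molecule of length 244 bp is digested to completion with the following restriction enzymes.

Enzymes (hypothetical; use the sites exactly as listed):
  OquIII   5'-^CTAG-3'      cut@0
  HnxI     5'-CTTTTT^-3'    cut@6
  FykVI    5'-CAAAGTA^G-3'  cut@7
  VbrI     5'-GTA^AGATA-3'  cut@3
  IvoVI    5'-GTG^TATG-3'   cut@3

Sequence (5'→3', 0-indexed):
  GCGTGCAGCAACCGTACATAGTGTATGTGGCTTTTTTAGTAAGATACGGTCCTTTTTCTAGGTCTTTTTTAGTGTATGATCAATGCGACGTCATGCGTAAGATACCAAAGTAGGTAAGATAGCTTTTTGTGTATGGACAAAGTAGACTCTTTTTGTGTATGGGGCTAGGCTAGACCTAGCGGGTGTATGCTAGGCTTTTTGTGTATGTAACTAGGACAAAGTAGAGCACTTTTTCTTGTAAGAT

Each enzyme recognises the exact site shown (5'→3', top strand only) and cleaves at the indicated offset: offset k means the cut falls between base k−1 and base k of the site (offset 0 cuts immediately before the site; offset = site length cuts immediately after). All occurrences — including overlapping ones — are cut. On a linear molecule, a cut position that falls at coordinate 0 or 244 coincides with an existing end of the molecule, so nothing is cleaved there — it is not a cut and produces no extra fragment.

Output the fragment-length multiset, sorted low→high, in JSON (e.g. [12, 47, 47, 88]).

Site scan:
  OquIII (CTAG, off=0): starts [57, 164, 169, 175, 189, 210] → cuts [57, 164, 169, 175, 189, 210]
  HnxI (CTTTTT, off=6): starts [30, 51, 63, 122, 148, 194, 228] → cuts [36, 57, 69, 128, 154, 200, 234]
  FykVI (CAAAGTAG, off=7): starts [105, 137, 216] → cuts [112, 144, 223]
  VbrI (GTAAGATA, off=3): starts [38, 96, 113] → cuts [41, 99, 116]
  IvoVI (GTGTATG, off=3): starts [20, 71, 128, 154, 182, 200] → cuts [23, 74, 131, 157, 185, 203]

Pooled cuts: [23, 36, 41, 57, 69, 74, 99, 112, 116, 128, 131, 144, 154, 157, 164, 169, 175, 185, 189, 200, 203, 210, 223, 234]

Fragments:
  [0,23): 23 bp
  [23,36): 13 bp
  [36,41): 5 bp
  [41,57): 16 bp
  [57,69): 12 bp
  [69,74): 5 bp
  [74,99): 25 bp
  [99,112): 13 bp
  [112,116): 4 bp
  [116,128): 12 bp
  [128,131): 3 bp
  [131,144): 13 bp
  [144,154): 10 bp
  [154,157): 3 bp
  [157,164): 7 bp
  [164,169): 5 bp
  [169,175): 6 bp
  [175,185): 10 bp
  [185,189): 4 bp
  [189,200): 11 bp
  [200,203): 3 bp
  [203,210): 7 bp
  [210,223): 13 bp
  [223,234): 11 bp
  [234,244): 10 bp

[3,3,3,4,4,5,5,5,6,7,7,10,10,10,11,11,12,12,13,13,13,13,16,23,25]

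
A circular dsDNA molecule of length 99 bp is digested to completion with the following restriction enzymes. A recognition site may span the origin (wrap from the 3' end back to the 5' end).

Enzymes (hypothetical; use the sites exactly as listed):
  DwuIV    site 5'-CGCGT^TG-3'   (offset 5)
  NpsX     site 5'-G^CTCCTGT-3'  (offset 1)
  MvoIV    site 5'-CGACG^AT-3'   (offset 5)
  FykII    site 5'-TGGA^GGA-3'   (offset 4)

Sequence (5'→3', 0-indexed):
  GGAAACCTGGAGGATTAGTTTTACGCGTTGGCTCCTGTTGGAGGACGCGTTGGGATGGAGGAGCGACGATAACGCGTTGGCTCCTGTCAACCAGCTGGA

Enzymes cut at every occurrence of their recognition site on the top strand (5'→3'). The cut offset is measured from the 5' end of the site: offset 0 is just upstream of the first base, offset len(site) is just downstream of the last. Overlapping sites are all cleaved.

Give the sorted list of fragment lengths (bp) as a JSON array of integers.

[3,3,8,9,9,9,11,11,17,19]

Scan for sites:
  DwuIV CGCGTTG/5: at [23, 45, 72] ⇒ [28, 50, 77]
  NpsX GCTCCTGT/1: at [30, 79] ⇒ [31, 80]
  MvoIV CGACGAT/5: at [63] ⇒ [68]
  FykII TGGAGGA/4: at [7, 38, 55, 95] ⇒ [0, 11, 42, 59]

All cut coordinates (distinct, sorted): [0, 11, 28, 31, 42, 50, 59, 68, 77, 80]

Fragment lengths:
  0→11: 11 bp
  11→28: 17 bp
  28→31: 3 bp
  31→42: 11 bp
  42→50: 8 bp
  50→59: 9 bp
  59→68: 9 bp
  68→77: 9 bp
  77→80: 3 bp
  80→0 (wrap): 99-80+0 = 19 bp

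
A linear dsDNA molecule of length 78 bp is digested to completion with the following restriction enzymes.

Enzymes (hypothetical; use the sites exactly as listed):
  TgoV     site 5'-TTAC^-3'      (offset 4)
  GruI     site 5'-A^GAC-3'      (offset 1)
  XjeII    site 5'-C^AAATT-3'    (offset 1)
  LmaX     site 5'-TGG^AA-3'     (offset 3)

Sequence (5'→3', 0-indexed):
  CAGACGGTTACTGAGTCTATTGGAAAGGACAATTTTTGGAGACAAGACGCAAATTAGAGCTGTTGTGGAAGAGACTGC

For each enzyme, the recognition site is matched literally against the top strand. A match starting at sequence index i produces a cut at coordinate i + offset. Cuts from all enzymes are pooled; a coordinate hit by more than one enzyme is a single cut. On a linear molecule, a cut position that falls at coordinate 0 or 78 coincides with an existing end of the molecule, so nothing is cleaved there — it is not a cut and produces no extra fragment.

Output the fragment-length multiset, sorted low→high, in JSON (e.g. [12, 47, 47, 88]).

[2,4,5,5,6,9,12,17,18]

Scan for sites:
  TgoV TTAC/4: at [7] ⇒ [11]
  GruI AGAC/1: at [1, 39, 44, 71] ⇒ [2, 40, 45, 72]
  XjeII CAAATT/1: at [49] ⇒ [50]
  LmaX TGGAA/3: at [20, 65] ⇒ [23, 68]

All cut coordinates (distinct, sorted): [2, 11, 23, 40, 45, 50, 68, 72]

Fragments:
  [0,2): 2 bp
  [2,11): 9 bp
  [11,23): 12 bp
  [23,40): 17 bp
  [40,45): 5 bp
  [45,50): 5 bp
  [50,68): 18 bp
  [68,72): 4 bp
  [72,78): 6 bp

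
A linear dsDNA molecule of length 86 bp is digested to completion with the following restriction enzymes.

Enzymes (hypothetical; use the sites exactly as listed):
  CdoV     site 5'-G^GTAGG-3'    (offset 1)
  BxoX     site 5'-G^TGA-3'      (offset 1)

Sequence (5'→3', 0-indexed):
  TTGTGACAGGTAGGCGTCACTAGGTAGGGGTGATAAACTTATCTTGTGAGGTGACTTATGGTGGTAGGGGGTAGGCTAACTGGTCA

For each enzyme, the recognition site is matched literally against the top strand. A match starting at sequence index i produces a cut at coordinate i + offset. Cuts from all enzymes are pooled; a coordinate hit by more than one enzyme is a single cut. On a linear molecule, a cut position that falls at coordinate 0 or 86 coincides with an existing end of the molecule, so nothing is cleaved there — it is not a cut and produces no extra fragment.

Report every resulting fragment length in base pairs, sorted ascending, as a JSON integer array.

Scan for sites:
  CdoV (GGTAGG, off=1): starts [8, 22, 62, 69] → cuts [9, 23, 63, 70]
  BxoX (GTGA, off=1): starts [2, 29, 45, 50] → cuts [3, 30, 46, 51]

Pooled cuts: [3, 9, 23, 30, 46, 51, 63, 70]

Fragment lengths:
  [0,3): 3 bp
  [3,9): 6 bp
  [9,23): 14 bp
  [23,30): 7 bp
  [30,46): 16 bp
  [46,51): 5 bp
  [51,63): 12 bp
  [63,70): 7 bp
  [70,86): 16 bp

[3,5,6,7,7,12,14,16,16]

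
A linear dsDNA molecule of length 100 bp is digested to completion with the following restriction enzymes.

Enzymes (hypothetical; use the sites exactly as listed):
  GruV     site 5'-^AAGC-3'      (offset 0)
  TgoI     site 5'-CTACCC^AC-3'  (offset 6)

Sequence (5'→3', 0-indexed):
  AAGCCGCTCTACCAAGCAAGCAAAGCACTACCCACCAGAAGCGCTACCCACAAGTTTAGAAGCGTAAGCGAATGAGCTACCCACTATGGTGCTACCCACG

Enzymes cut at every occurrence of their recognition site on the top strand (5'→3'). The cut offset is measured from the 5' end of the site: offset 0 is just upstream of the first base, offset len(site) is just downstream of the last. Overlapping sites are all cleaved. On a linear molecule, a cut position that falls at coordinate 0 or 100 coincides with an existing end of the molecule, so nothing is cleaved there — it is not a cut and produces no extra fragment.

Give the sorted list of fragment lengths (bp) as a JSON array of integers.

[3,4,5,5,6,10,11,11,13,15,17]

Scan for sites:
  GruV AAGC/0: at [0, 13, 17, 22, 38, 59, 65] ⇒ [13, 17, 22, 38, 59, 65] (position 0 is a terminus of the linear molecule — no cut)
  TgoI CTACCCAC/6: at [27, 43, 76, 91] ⇒ [33, 49, 82, 97]

All cut coordinates (distinct, sorted): [13, 17, 22, 33, 38, 49, 59, 65, 82, 97]

Fragment lengths:
  [0,13): 13 bp
  [13,17): 4 bp
  [17,22): 5 bp
  [22,33): 11 bp
  [33,38): 5 bp
  [38,49): 11 bp
  [49,59): 10 bp
  [59,65): 6 bp
  [65,82): 17 bp
  [82,97): 15 bp
  [97,100): 3 bp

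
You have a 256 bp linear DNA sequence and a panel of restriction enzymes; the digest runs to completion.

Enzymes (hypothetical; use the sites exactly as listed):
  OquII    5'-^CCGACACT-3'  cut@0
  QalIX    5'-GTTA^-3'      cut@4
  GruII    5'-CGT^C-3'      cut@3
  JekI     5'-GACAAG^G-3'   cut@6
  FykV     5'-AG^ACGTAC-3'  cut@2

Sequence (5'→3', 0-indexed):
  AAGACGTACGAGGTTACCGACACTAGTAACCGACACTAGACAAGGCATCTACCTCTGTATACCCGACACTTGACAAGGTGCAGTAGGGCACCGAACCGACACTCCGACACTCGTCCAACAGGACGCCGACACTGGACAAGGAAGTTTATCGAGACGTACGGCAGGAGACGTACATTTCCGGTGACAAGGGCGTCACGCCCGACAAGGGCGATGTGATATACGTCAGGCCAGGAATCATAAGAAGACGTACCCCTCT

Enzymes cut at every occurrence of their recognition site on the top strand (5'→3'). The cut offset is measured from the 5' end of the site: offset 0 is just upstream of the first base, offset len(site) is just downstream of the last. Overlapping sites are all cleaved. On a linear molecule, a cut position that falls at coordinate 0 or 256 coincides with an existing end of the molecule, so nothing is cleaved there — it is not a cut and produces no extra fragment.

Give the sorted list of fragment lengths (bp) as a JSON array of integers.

Site scan:
  OquII (CCGACACT, off=0): starts [16, 29, 62, 95, 103, 125] → cuts [16, 29, 62, 95, 103, 125]
  QalIX (GTTA, off=4): starts [12] → cuts [16]
  GruII (CGTC, off=3): starts [111, 190, 220] → cuts [114, 193, 223]
  JekI (GACAAGG, off=6): starts [38, 71, 134, 182, 200] → cuts [44, 77, 140, 188, 206]
  FykV (AGACGTAC, off=2): starts [1, 151, 165, 242] → cuts [3, 153, 167, 244]

All cut coordinates (distinct, sorted): [3, 16, 29, 44, 62, 77, 95, 103, 114, 125, 140, 153, 167, 188, 193, 206, 223, 244]

Fragment lengths:
  [0,3): 3 bp
  [3,16): 13 bp
  [16,29): 13 bp
  [29,44): 15 bp
  [44,62): 18 bp
  [62,77): 15 bp
  [77,95): 18 bp
  [95,103): 8 bp
  [103,114): 11 bp
  [114,125): 11 bp
  [125,140): 15 bp
  [140,153): 13 bp
  [153,167): 14 bp
  [167,188): 21 bp
  [188,193): 5 bp
  [193,206): 13 bp
  [206,223): 17 bp
  [223,244): 21 bp
  [244,256): 12 bp

[3,5,8,11,11,12,13,13,13,13,14,15,15,15,17,18,18,21,21]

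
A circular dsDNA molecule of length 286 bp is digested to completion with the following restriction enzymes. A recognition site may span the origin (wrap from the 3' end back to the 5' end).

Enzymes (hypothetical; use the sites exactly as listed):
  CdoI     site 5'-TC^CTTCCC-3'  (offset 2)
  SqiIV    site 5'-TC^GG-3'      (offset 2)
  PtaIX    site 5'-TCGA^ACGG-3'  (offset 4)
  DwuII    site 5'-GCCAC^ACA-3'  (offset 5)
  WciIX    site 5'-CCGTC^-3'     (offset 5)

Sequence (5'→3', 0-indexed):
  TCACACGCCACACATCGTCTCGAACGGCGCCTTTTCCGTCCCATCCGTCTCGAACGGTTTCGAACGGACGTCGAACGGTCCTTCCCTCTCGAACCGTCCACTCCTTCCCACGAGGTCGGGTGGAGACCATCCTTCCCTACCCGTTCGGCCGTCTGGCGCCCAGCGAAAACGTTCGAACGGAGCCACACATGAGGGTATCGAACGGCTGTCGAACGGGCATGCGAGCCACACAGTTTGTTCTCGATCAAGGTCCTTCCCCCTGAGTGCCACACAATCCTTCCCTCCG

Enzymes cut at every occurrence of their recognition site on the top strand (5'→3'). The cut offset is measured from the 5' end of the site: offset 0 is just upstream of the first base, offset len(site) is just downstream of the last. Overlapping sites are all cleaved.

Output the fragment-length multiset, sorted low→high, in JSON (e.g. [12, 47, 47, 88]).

Site scan:
  CdoI (TCCTTCCC, off=2): starts [78, 101, 129, 250, 274] → cuts [80, 103, 131, 252, 276]
  SqiIV (TCGG, off=2): starts [115, 144] → cuts [117, 146]
  PtaIX (TCGAACGG, off=4): starts [19, 49, 59, 70, 172, 197, 208] → cuts [23, 53, 63, 74, 176, 201, 212]
  DwuII (GCCACACA, off=5): starts [6, 181, 224, 265] → cuts [11, 186, 229, 270]
  WciIX (CCGTC, off=5): starts [35, 44, 93, 148, 283] → cuts [2, 40, 49, 98, 153]

All cut coordinates (distinct, sorted): [2, 11, 23, 40, 49, 53, 63, 74, 80, 98, 103, 117, 131, 146, 153, 176, 186, 201, 212, 229, 252, 270, 276]

Fragment lengths:
  2→11: 9 bp
  11→23: 12 bp
  23→40: 17 bp
  40→49: 9 bp
  49→53: 4 bp
  53→63: 10 bp
  63→74: 11 bp
  74→80: 6 bp
  80→98: 18 bp
  98→103: 5 bp
  103→117: 14 bp
  117→131: 14 bp
  131→146: 15 bp
  146→153: 7 bp
  153→176: 23 bp
  176→186: 10 bp
  186→201: 15 bp
  201→212: 11 bp
  212→229: 17 bp
  229→252: 23 bp
  252→270: 18 bp
  270→276: 6 bp
  276→2 (wrap): 286-276+2 = 12 bp

[4,5,6,6,7,9,9,10,10,11,11,12,12,14,14,15,15,17,17,18,18,23,23]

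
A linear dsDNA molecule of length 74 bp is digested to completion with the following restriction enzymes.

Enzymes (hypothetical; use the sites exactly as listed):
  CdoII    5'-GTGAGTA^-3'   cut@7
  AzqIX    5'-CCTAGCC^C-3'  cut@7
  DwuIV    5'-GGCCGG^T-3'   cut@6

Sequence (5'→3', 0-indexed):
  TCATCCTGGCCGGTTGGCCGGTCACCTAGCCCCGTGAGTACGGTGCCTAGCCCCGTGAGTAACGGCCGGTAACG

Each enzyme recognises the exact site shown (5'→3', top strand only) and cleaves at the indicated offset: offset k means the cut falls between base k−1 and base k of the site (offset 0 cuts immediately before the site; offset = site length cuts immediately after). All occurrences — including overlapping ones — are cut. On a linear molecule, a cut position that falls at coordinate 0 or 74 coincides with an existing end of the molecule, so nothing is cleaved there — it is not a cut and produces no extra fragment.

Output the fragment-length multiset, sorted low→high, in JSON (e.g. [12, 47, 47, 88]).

Per-enzyme occurrences:
  CdoII GTGAGTA/7: at [33, 54] ⇒ [40, 61]
  AzqIX CCTAGCCC/7: at [24, 45] ⇒ [31, 52]
  DwuIV GGCCGGT/6: at [7, 15, 63] ⇒ [13, 21, 69]

All cut coordinates (distinct, sorted): [13, 21, 31, 40, 52, 61, 69]

Fragments:
  [0,13): 13 bp
  [13,21): 8 bp
  [21,31): 10 bp
  [31,40): 9 bp
  [40,52): 12 bp
  [52,61): 9 bp
  [61,69): 8 bp
  [69,74): 5 bp

[5,8,8,9,9,10,12,13]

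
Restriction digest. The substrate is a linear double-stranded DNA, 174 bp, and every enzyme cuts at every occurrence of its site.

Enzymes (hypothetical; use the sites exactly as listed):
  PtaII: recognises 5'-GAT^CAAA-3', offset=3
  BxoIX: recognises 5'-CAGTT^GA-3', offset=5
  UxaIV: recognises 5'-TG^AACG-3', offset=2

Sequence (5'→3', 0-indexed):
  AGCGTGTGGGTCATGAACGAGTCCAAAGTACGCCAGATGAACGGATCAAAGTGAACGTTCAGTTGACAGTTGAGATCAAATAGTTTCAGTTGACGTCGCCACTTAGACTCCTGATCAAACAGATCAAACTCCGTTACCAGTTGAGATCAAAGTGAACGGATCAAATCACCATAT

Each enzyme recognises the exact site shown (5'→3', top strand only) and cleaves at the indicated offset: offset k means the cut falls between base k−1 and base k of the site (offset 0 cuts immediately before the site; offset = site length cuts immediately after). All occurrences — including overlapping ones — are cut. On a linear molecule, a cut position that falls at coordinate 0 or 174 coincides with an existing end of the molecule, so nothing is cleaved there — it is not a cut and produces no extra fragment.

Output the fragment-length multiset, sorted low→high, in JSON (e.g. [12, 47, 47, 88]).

Scan for sites:
  PtaII (GATCAAA, off=3): starts [43, 73, 112, 121, 144, 158] → cuts [46, 76, 115, 124, 147, 161]
  BxoIX (CAGTTGA, off=5): starts [59, 66, 86, 137] → cuts [64, 71, 91, 142]
  UxaIV (TGAACG, off=2): starts [13, 37, 51, 152] → cuts [15, 39, 53, 154]

Pooled cuts: [15, 39, 46, 53, 64, 71, 76, 91, 115, 124, 142, 147, 154, 161]

Fragment lengths:
  [0,15): 15 bp
  [15,39): 24 bp
  [39,46): 7 bp
  [46,53): 7 bp
  [53,64): 11 bp
  [64,71): 7 bp
  [71,76): 5 bp
  [76,91): 15 bp
  [91,115): 24 bp
  [115,124): 9 bp
  [124,142): 18 bp
  [142,147): 5 bp
  [147,154): 7 bp
  [154,161): 7 bp
  [161,174): 13 bp

[5,5,7,7,7,7,7,9,11,13,15,15,18,24,24]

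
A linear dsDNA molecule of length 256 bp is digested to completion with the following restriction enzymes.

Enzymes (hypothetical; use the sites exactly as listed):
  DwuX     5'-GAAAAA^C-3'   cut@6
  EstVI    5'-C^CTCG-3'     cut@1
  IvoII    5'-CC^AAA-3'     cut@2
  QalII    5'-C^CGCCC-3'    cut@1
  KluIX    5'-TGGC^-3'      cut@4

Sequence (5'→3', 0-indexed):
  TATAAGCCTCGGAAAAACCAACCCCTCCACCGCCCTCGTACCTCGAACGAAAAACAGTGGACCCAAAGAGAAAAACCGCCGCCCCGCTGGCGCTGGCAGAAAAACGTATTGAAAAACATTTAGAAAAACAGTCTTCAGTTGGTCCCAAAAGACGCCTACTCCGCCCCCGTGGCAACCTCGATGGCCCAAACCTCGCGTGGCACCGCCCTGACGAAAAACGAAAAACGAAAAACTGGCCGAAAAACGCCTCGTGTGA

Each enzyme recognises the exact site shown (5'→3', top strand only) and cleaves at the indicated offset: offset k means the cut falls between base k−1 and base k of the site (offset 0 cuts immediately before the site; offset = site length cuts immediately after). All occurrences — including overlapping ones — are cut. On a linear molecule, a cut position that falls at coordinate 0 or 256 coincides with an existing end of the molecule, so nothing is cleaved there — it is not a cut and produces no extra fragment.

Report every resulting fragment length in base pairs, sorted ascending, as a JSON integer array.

Site scan:
  DwuX GAAAAAC/6: at [11, 48, 69, 98, 110, 122, 212, 219, 226, 238] ⇒ [17, 54, 75, 104, 116, 128, 218, 225, 232, 244]
  EstVI CCTCG/1: at [6, 33, 40, 175, 190, 246] ⇒ [7, 34, 41, 176, 191, 247]
  IvoII CCAAA/2: at [62, 144, 185] ⇒ [64, 146, 187]
  QalII CCGCCC/1: at [29, 78, 160, 202] ⇒ [30, 79, 161, 203]
  KluIX TGGC/4: at [87, 93, 169, 181, 197, 233] ⇒ [91, 97, 173, 185, 201, 237]

Pooled cuts: [7, 17, 30, 34, 41, 54, 64, 75, 79, 91, 97, 104, 116, 128, 146, 161, 173, 176, 185, 187, 191, 201, 203, 218, 225, 232, 237, 244, 247]

Fragments:
  [0,7): 7 bp
  [7,17): 10 bp
  [17,30): 13 bp
  [30,34): 4 bp
  [34,41): 7 bp
  [41,54): 13 bp
  [54,64): 10 bp
  [64,75): 11 bp
  [75,79): 4 bp
  [79,91): 12 bp
  [91,97): 6 bp
  [97,104): 7 bp
  [104,116): 12 bp
  [116,128): 12 bp
  [128,146): 18 bp
  [146,161): 15 bp
  [161,173): 12 bp
  [173,176): 3 bp
  [176,185): 9 bp
  [185,187): 2 bp
  [187,191): 4 bp
  [191,201): 10 bp
  [201,203): 2 bp
  [203,218): 15 bp
  [218,225): 7 bp
  [225,232): 7 bp
  [232,237): 5 bp
  [237,244): 7 bp
  [244,247): 3 bp
  [247,256): 9 bp

[2,2,3,3,4,4,4,5,6,7,7,7,7,7,7,9,9,10,10,10,11,12,12,12,12,13,13,15,15,18]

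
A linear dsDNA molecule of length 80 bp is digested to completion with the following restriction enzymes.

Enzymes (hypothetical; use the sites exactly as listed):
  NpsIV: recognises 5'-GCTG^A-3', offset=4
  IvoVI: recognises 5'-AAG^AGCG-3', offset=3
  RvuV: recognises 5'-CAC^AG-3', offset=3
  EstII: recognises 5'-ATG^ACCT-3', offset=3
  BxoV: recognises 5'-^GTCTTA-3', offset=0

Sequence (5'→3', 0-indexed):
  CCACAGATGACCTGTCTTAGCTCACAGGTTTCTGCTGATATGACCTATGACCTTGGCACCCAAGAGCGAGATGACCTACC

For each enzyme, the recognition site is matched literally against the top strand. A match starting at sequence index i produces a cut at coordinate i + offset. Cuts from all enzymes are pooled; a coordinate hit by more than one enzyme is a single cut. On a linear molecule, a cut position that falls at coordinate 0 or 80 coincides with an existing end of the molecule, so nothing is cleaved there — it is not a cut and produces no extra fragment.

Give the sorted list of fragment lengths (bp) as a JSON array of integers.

Site scan:
  NpsIV GCTGA/4: at [33] ⇒ [37]
  IvoVI AAGAGCG/3: at [61] ⇒ [64]
  RvuV CACAG/3: at [1, 22] ⇒ [4, 25]
  EstII ATGACCT/3: at [6, 39, 46, 70] ⇒ [9, 42, 49, 73]
  BxoV GTCTTA/0: at [13] ⇒ [13]

All cut coordinates (distinct, sorted): [4, 9, 13, 25, 37, 42, 49, 64, 73]

Fragment lengths:
  [0,4): 4 bp
  [4,9): 5 bp
  [9,13): 4 bp
  [13,25): 12 bp
  [25,37): 12 bp
  [37,42): 5 bp
  [42,49): 7 bp
  [49,64): 15 bp
  [64,73): 9 bp
  [73,80): 7 bp

[4,4,5,5,7,7,9,12,12,15]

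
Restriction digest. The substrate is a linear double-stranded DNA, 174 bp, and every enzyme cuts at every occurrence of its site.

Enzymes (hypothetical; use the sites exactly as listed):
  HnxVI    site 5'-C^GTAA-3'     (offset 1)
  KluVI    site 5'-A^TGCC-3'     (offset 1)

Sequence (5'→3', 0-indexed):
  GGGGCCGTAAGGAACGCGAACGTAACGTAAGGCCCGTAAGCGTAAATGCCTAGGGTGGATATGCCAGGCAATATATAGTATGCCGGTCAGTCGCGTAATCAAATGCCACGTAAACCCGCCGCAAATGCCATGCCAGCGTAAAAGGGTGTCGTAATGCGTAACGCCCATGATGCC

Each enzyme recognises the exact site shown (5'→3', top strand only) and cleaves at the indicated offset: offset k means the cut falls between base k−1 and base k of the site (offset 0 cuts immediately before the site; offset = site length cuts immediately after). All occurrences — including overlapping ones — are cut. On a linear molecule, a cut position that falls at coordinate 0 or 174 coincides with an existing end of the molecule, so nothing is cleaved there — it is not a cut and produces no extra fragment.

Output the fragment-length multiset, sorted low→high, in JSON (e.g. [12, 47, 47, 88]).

Per-enzyme occurrences:
  HnxVI (CGTAA, off=1): starts [5, 20, 25, 34, 40, 93, 108, 136, 149, 156] → cuts [6, 21, 26, 35, 41, 94, 109, 137, 150, 157]
  KluVI (ATGCC, off=1): starts [45, 60, 79, 102, 124, 129, 169] → cuts [46, 61, 80, 103, 125, 130, 170]

All cut coordinates (distinct, sorted): [6, 21, 26, 35, 41, 46, 61, 80, 94, 103, 109, 125, 130, 137, 150, 157, 170]

Fragment lengths:
  [0,6): 6 bp
  [6,21): 15 bp
  [21,26): 5 bp
  [26,35): 9 bp
  [35,41): 6 bp
  [41,46): 5 bp
  [46,61): 15 bp
  [61,80): 19 bp
  [80,94): 14 bp
  [94,103): 9 bp
  [103,109): 6 bp
  [109,125): 16 bp
  [125,130): 5 bp
  [130,137): 7 bp
  [137,150): 13 bp
  [150,157): 7 bp
  [157,170): 13 bp
  [170,174): 4 bp

[4,5,5,5,6,6,6,7,7,9,9,13,13,14,15,15,16,19]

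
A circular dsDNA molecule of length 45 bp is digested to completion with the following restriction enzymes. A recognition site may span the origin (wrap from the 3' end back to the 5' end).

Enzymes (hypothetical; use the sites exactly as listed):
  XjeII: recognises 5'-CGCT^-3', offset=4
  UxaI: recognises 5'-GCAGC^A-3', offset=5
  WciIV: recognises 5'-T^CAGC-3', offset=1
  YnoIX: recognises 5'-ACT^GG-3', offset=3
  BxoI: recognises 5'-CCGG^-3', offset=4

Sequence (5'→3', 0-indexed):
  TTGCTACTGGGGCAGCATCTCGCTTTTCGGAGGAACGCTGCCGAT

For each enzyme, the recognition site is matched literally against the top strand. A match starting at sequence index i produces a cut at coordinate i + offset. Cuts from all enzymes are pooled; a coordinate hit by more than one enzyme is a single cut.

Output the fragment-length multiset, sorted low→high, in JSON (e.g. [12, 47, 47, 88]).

Site scan:
  XjeII (CGCT, off=4): starts [20, 35] → cuts [24, 39]
  UxaI (GCAGCA, off=5): starts [11] → cuts [16]
  WciIV (TCAGC, off=1): no sites
  YnoIX (ACTGG, off=3): starts [5] → cuts [8]
  BxoI (CCGG, off=4): no sites

All cut coordinates (distinct, sorted): [8, 16, 24, 39]

Fragment lengths:
  8→16: 8 bp
  16→24: 8 bp
  24→39: 15 bp
  39→8 (wrap): 45-39+8 = 14 bp

[8,8,14,15]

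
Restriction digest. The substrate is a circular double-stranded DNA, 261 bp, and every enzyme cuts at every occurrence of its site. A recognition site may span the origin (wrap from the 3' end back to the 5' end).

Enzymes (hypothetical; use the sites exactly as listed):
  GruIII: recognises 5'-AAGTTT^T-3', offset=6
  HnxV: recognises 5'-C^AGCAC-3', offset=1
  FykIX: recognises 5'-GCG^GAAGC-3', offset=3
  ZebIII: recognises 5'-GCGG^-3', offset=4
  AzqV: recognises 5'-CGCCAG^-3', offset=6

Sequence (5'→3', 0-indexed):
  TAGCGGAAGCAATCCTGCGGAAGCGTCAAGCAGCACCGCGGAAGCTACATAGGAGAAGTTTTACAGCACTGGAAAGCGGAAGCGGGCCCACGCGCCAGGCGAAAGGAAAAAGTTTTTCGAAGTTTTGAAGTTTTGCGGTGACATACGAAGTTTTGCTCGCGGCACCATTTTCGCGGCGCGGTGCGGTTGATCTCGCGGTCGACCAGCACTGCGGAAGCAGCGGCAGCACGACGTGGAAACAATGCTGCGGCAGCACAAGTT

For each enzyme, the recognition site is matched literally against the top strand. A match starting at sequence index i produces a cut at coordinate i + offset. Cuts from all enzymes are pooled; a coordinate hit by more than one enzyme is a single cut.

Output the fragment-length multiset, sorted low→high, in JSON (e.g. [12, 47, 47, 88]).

Site scan:
  GruIII (AAGTTTT, off=6): starts [55, 109, 119, 127, 147] → cuts [61, 115, 125, 133, 153]
  HnxV (CAGCAC, off=1): starts [30, 63, 203, 223, 250] → cuts [31, 64, 204, 224, 251]
  FykIX (GCGGAAGC, off=3): starts [2, 16, 37, 75, 210] → cuts [5, 19, 40, 78, 213]
  ZebIII (GCGG, off=4): starts [2, 16, 37, 75, 81, 134, 158, 172, 177, 182, 194, 210, 219, 246] → cuts [6, 20, 41, 79, 85, 138, 162, 176, 181, 186, 198, 214, 223, 250]
  AzqV (CGCCAG, off=6): starts [92] → cuts [98]

All cut coordinates (distinct, sorted): [5, 6, 19, 20, 31, 40, 41, 61, 64, 78, 79, 85, 98, 115, 125, 133, 138, 153, 162, 176, 181, 186, 198, 204, 213, 214, 223, 224, 250, 251]

Fragments:
  5→6: 1 bp
  6→19: 13 bp
  19→20: 1 bp
  20→31: 11 bp
  31→40: 9 bp
  40→41: 1 bp
  41→61: 20 bp
  61→64: 3 bp
  64→78: 14 bp
  78→79: 1 bp
  79→85: 6 bp
  85→98: 13 bp
  98→115: 17 bp
  115→125: 10 bp
  125→133: 8 bp
  133→138: 5 bp
  138→153: 15 bp
  153→162: 9 bp
  162→176: 14 bp
  176→181: 5 bp
  181→186: 5 bp
  186→198: 12 bp
  198→204: 6 bp
  204→213: 9 bp
  213→214: 1 bp
  214→223: 9 bp
  223→224: 1 bp
  224→250: 26 bp
  250→251: 1 bp
  251→5 (wrap): 261-251+5 = 15 bp

[1,1,1,1,1,1,1,3,5,5,5,6,6,8,9,9,9,9,10,11,12,13,13,14,14,15,15,17,20,26]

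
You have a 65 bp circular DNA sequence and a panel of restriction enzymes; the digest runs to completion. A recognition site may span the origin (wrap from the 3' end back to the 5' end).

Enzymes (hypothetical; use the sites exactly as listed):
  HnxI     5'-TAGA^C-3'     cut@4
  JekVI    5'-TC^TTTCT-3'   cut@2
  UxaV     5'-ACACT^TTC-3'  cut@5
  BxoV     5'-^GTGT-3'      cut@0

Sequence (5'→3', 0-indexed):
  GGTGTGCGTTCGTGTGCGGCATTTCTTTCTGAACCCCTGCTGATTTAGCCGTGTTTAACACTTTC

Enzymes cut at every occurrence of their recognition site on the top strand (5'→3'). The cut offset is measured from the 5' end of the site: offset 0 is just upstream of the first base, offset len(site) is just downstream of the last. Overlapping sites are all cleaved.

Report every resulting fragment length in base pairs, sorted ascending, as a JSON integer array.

[4,10,12,14,25]

Scan for sites:
  HnxI (TAGAC, off=4): no sites
  JekVI TCTTTCT/2: at [23] ⇒ [25]
  UxaV ACACTTTC/5: at [57] ⇒ [62]
  BxoV GTGT/0: at [1, 11, 50] ⇒ [1, 11, 50]

Pooled cuts: [1, 11, 25, 50, 62]

Fragments:
  1→11: 10 bp
  11→25: 14 bp
  25→50: 25 bp
  50→62: 12 bp
  62→1 (wrap): 65-62+1 = 4 bp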